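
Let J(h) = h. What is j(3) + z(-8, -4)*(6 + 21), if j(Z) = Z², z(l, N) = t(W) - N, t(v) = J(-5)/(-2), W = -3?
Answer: 369/2 ≈ 184.50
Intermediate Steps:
t(v) = 5/2 (t(v) = -5/(-2) = -5*(-½) = 5/2)
z(l, N) = 5/2 - N
j(3) + z(-8, -4)*(6 + 21) = 3² + (5/2 - 1*(-4))*(6 + 21) = 9 + (5/2 + 4)*27 = 9 + (13/2)*27 = 9 + 351/2 = 369/2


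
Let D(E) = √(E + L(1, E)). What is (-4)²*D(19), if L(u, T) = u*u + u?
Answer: 16*√21 ≈ 73.321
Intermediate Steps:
L(u, T) = u + u² (L(u, T) = u² + u = u + u²)
D(E) = √(2 + E) (D(E) = √(E + 1*(1 + 1)) = √(E + 1*2) = √(E + 2) = √(2 + E))
(-4)²*D(19) = (-4)²*√(2 + 19) = 16*√21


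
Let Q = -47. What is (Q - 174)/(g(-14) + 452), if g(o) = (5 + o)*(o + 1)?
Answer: -221/569 ≈ -0.38840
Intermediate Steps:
g(o) = (1 + o)*(5 + o) (g(o) = (5 + o)*(1 + o) = (1 + o)*(5 + o))
(Q - 174)/(g(-14) + 452) = (-47 - 174)/((5 + (-14)**2 + 6*(-14)) + 452) = -221/((5 + 196 - 84) + 452) = -221/(117 + 452) = -221/569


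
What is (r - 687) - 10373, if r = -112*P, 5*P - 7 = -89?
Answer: -46116/5 ≈ -9223.2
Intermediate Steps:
P = -82/5 (P = 7/5 + (⅕)*(-89) = 7/5 - 89/5 = -82/5 ≈ -16.400)
r = 9184/5 (r = -112*(-82/5) = 9184/5 ≈ 1836.8)
(r - 687) - 10373 = (9184/5 - 687) - 10373 = 5749/5 - 10373 = -46116/5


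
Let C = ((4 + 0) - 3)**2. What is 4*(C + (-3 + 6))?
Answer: 16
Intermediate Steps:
C = 1 (C = (4 - 3)**2 = 1**2 = 1)
4*(C + (-3 + 6)) = 4*(1 + (-3 + 6)) = 4*(1 + 3) = 4*4 = 16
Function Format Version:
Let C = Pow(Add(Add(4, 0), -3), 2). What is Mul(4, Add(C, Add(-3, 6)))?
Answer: 16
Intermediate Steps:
C = 1 (C = Pow(Add(4, -3), 2) = Pow(1, 2) = 1)
Mul(4, Add(C, Add(-3, 6))) = Mul(4, Add(1, Add(-3, 6))) = Mul(4, Add(1, 3)) = Mul(4, 4) = 16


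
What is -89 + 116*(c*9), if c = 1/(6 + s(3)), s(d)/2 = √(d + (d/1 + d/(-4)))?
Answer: 1643/5 - 348*√21/5 ≈ 9.6527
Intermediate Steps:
s(d) = √7*√d (s(d) = 2*√(d + (d/1 + d/(-4))) = 2*√(d + (d*1 + d*(-¼))) = 2*√(d + (d - d/4)) = 2*√(d + 3*d/4) = 2*√(7*d/4) = 2*(√7*√d/2) = √7*√d)
c = 1/(6 + √21) (c = 1/(6 + √7*√3) = 1/(6 + √21) ≈ 0.094495)
-89 + 116*(c*9) = -89 + 116*((⅖ - √21/15)*9) = -89 + 116*(18/5 - 3*√21/5) = -89 + (2088/5 - 348*√21/5) = 1643/5 - 348*√21/5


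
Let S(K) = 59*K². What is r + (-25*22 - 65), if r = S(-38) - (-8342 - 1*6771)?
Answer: 99694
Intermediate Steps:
r = 100309 (r = 59*(-38)² - (-8342 - 1*6771) = 59*1444 - (-8342 - 6771) = 85196 - 1*(-15113) = 85196 + 15113 = 100309)
r + (-25*22 - 65) = 100309 + (-25*22 - 65) = 100309 + (-550 - 65) = 100309 - 615 = 99694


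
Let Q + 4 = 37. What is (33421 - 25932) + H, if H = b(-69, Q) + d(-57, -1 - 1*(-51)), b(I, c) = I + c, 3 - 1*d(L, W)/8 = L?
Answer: 7933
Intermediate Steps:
Q = 33 (Q = -4 + 37 = 33)
d(L, W) = 24 - 8*L
H = 444 (H = (-69 + 33) + (24 - 8*(-57)) = -36 + (24 + 456) = -36 + 480 = 444)
(33421 - 25932) + H = (33421 - 25932) + 444 = 7489 + 444 = 7933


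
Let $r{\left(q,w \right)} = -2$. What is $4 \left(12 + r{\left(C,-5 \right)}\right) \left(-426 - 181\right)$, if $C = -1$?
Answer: $-24280$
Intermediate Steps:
$4 \left(12 + r{\left(C,-5 \right)}\right) \left(-426 - 181\right) = 4 \left(12 - 2\right) \left(-426 - 181\right) = 4 \cdot 10 \left(-607\right) = 40 \left(-607\right) = -24280$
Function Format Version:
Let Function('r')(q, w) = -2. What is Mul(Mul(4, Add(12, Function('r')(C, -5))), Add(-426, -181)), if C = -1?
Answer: -24280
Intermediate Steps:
Mul(Mul(4, Add(12, Function('r')(C, -5))), Add(-426, -181)) = Mul(Mul(4, Add(12, -2)), Add(-426, -181)) = Mul(Mul(4, 10), -607) = Mul(40, -607) = -24280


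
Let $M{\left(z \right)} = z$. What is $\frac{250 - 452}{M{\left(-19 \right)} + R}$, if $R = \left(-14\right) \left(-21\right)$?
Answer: $- \frac{202}{275} \approx -0.73455$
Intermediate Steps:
$R = 294$
$\frac{250 - 452}{M{\left(-19 \right)} + R} = \frac{250 - 452}{-19 + 294} = - \frac{202}{275}$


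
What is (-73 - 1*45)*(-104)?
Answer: 12272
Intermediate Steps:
(-73 - 1*45)*(-104) = (-73 - 45)*(-104) = -118*(-104) = 12272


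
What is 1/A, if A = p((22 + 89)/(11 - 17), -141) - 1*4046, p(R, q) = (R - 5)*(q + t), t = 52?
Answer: -2/3909 ≈ -0.00051164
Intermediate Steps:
p(R, q) = (-5 + R)*(52 + q) (p(R, q) = (R - 5)*(q + 52) = (-5 + R)*(52 + q))
A = -3909/2 (A = (-260 - 5*(-141) + 52*((22 + 89)/(11 - 17)) + ((22 + 89)/(11 - 17))*(-141)) - 1*4046 = (-260 + 705 + 52*(111/(-6)) + (111/(-6))*(-141)) - 4046 = (-260 + 705 + 52*(111*(-⅙)) + (111*(-⅙))*(-141)) - 4046 = (-260 + 705 + 52*(-37/2) - 37/2*(-141)) - 4046 = (-260 + 705 - 962 + 5217/2) - 4046 = 4183/2 - 4046 = -3909/2 ≈ -1954.5)
1/A = 1/(-3909/2) = -2/3909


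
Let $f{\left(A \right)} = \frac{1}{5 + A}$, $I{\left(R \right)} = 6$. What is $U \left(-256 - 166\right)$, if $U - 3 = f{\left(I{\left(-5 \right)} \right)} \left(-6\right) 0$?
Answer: $-1266$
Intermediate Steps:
$U = 3$ ($U = 3 + \frac{1}{5 + 6} \left(-6\right) 0 = 3 + \frac{1}{11} \left(-6\right) 0 = 3 - 0 = 3 + 0 = 3$)
$U \left(-256 - 166\right) = 3 \left(-256 - 166\right) = 3 \left(-422\right) = -1266$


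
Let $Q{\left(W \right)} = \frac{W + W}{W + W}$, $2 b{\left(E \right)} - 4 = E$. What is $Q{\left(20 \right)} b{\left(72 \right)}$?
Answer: $38$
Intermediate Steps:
$b{\left(E \right)} = 2 + \frac{E}{2}$
$Q{\left(W \right)} = 1$ ($Q{\left(W \right)} = \frac{2 W}{2 W} = 2 W \frac{1}{2 W} = 1$)
$Q{\left(20 \right)} b{\left(72 \right)} = 1 \left(2 + \frac{1}{2} \cdot 72\right) = 1 \left(2 + 36\right) = 1 \cdot 38 = 38$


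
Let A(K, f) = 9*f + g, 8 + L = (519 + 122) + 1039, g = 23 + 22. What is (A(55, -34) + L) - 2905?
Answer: -1494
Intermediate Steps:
g = 45
L = 1672 (L = -8 + ((519 + 122) + 1039) = -8 + (641 + 1039) = -8 + 1680 = 1672)
A(K, f) = 45 + 9*f (A(K, f) = 9*f + 45 = 45 + 9*f)
(A(55, -34) + L) - 2905 = ((45 + 9*(-34)) + 1672) - 2905 = ((45 - 306) + 1672) - 2905 = (-261 + 1672) - 2905 = 1411 - 2905 = -1494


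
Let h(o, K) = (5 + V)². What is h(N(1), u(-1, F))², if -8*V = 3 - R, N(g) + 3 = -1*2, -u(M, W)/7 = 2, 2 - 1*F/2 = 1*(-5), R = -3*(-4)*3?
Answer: 28398241/4096 ≈ 6933.2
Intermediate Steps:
R = 36 (R = 12*3 = 36)
F = 14 (F = 4 - 2*(-5) = 4 + 10 = 14)
u(M, W) = -14 (u(M, W) = -7*2 = -14)
N(g) = -5 (N(g) = -3 - 1*2 = -3 - 2 = -5)
V = 33/8 (V = -(3 - 1*36)/8 = -(3 - 36)/8 = -⅛*(-33) = 33/8 ≈ 4.1250)
h(o, K) = 5329/64 (h(o, K) = (5 + 33/8)² = (73/8)² = 5329/64)
h(N(1), u(-1, F))² = (5329/64)² = 28398241/4096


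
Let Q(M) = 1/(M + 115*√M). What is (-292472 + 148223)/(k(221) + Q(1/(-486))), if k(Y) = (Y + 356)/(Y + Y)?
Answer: -47287652020047894/437149568675 - 2835071162704872*I*√6/437149568675 ≈ -1.0817e+5 - 15886.0*I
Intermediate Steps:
k(Y) = (356 + Y)/(2*Y) (k(Y) = (356 + Y)/((2*Y)) = (356 + Y)*(1/(2*Y)) = (356 + Y)/(2*Y))
(-292472 + 148223)/(k(221) + Q(1/(-486))) = (-292472 + 148223)/((½)*(356 + 221)/221 + 1/(1/(-486) + 115*√(1/(-486)))) = -144249/((½)*(1/221)*577 + 1/(-1/486 + 115*√(-1/486))) = -144249/(577/442 + 1/(-1/486 + 115*(I*√6/54))) = -144249/(577/442 + 1/(-1/486 + 115*I*√6/54))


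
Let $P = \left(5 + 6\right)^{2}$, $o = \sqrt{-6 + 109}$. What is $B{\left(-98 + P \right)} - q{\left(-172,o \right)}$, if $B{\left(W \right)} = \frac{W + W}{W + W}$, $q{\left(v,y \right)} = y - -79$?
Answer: $-78 - \sqrt{103} \approx -88.149$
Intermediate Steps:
$o = \sqrt{103} \approx 10.149$
$P = 121$ ($P = 11^{2} = 121$)
$q{\left(v,y \right)} = 79 + y$ ($q{\left(v,y \right)} = y + 79 = 79 + y$)
$B{\left(W \right)} = 1$ ($B{\left(W \right)} = \frac{2 W}{2 W} = 2 W \frac{1}{2 W} = 1$)
$B{\left(-98 + P \right)} - q{\left(-172,o \right)} = 1 - \left(79 + \sqrt{103}\right) = -78 - \sqrt{103}$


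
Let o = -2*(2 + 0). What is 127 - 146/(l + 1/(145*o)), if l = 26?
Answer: 1830353/15079 ≈ 121.38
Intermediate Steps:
o = -4 (o = -2*2 = -4)
127 - 146/(l + 1/(145*o)) = 127 - 146/(26 + 1/(145*(-4))) = 127 - 146/(26 + (1/145)*(-1/4)) = 127 - 146/(26 - 1/580) = 127 - 146/15079/580 = 127 - 146*580/15079 = 127 - 84680/15079 = 1830353/15079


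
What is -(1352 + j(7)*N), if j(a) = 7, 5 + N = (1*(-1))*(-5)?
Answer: -1352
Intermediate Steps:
N = 0 (N = -5 + (1*(-1))*(-5) = -5 - 1*(-5) = -5 + 5 = 0)
-(1352 + j(7)*N) = -(1352 + 7*0) = -(1352 + 0) = -1*1352 = -1352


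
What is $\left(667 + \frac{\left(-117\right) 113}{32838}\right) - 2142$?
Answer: $- \frac{1242289}{842} \approx -1475.4$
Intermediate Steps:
$\left(667 + \frac{\left(-117\right) 113}{32838}\right) - 2142 = \left(667 - \frac{339}{842}\right) - 2142 = \frac{561275}{842} - 2142 = - \frac{1242289}{842}$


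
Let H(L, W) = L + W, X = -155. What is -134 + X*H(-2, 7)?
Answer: -909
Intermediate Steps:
-134 + X*H(-2, 7) = -134 - 155*(-2 + 7) = -134 - 155*5 = -134 - 775 = -909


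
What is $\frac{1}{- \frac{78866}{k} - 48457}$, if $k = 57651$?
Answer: $- \frac{57651}{2793673373} \approx -2.0636 \cdot 10^{-5}$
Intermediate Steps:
$\frac{1}{- \frac{78866}{k} - 48457} = \frac{1}{- \frac{78866}{57651} - 48457} = \frac{1}{- \frac{2793673373}{57651}} = - \frac{57651}{2793673373}$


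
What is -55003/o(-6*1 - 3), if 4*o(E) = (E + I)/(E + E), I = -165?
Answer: -660036/29 ≈ -22760.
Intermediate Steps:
o(E) = (-165 + E)/(8*E) (o(E) = ((E - 165)/(E + E))/4 = ((-165 + E)/((2*E)))/4 = ((-165 + E)*(1/(2*E)))/4 = ((-165 + E)/(2*E))/4 = (-165 + E)/(8*E))
-55003/o(-6*1 - 3) = -55003*8*(-6*1 - 3)/(-165 + (-6*1 - 3)) = -55003*8*(-6 - 3)/(-165 + (-6 - 3)) = -55003*(-72/(-165 - 9)) = -55003/((1/8)*(-1/9)*(-174)) = -55003/29/12 = -55003*12/29 = -660036/29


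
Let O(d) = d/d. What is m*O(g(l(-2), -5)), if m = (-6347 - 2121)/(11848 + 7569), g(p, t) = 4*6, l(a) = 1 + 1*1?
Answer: -8468/19417 ≈ -0.43611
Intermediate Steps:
l(a) = 2 (l(a) = 1 + 1 = 2)
g(p, t) = 24
m = -8468/19417 ≈ -0.43611
O(d) = 1
m*O(g(l(-2), -5)) = -8468/19417*1 = -8468/19417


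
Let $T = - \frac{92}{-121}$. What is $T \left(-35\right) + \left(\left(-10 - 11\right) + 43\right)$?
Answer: $- \frac{558}{121} \approx -4.6116$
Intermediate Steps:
$T = \frac{92}{121}$ ($T = \left(-92\right) \left(- \frac{1}{121}\right) = \frac{92}{121} \approx 0.76033$)
$T \left(-35\right) + \left(\left(-10 - 11\right) + 43\right) = \frac{92}{121} \left(-35\right) + \left(\left(-10 - 11\right) + 43\right) = - \frac{3220}{121} + \left(-21 + 43\right) = - \frac{3220}{121} + 22 = - \frac{558}{121}$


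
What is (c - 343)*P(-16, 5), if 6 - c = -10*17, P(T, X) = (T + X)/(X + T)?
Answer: -167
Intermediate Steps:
P(T, X) = 1 (P(T, X) = (T + X)/(T + X) = 1)
c = 176 (c = 6 - (-10)*17 = 6 - 1*(-170) = 6 + 170 = 176)
(c - 343)*P(-16, 5) = (176 - 343)*1 = -167*1 = -167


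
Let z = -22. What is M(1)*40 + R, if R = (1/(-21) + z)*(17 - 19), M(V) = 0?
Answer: 926/21 ≈ 44.095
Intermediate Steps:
R = 926/21 (R = (1/(-21) - 22)*(17 - 19) = (-1/21 - 22)*(-2) = -463/21*(-2) = 926/21 ≈ 44.095)
M(1)*40 + R = 0*40 + 926/21 = 0 + 926/21 = 926/21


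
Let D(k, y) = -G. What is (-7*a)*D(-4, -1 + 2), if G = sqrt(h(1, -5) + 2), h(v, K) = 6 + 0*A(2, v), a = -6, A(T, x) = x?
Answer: -84*sqrt(2) ≈ -118.79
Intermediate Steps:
h(v, K) = 6 (h(v, K) = 6 + 0*v = 6 + 0 = 6)
G = 2*sqrt(2) (G = sqrt(6 + 2) = sqrt(8) = 2*sqrt(2) ≈ 2.8284)
D(k, y) = -2*sqrt(2)
(-7*a)*D(-4, -1 + 2) = (-7*(-6))*(-2*sqrt(2)) = 42*(-2*sqrt(2)) = -84*sqrt(2)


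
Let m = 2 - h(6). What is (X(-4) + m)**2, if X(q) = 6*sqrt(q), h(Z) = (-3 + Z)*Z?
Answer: 112 - 384*I ≈ 112.0 - 384.0*I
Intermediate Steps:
h(Z) = Z*(-3 + Z)
m = -16 (m = 2 - 6*(-3 + 6) = 2 - 6*3 = 2 - 1*18 = 2 - 18 = -16)
(X(-4) + m)**2 = (6*sqrt(-4) - 16)**2 = (6*(2*I) - 16)**2 = (12*I - 16)**2 = (-16 + 12*I)**2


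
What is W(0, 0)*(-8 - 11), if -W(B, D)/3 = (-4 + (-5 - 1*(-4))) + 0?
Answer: -285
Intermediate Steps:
W(B, D) = 15 (W(B, D) = -3*((-4 + (-5 - 1*(-4))) + 0) = -3*((-4 + (-5 + 4)) + 0) = -3*((-4 - 1) + 0) = -3*(-5 + 0) = -3*(-5) = 15)
W(0, 0)*(-8 - 11) = 15*(-8 - 11) = 15*(-19) = -285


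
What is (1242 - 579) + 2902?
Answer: 3565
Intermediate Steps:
(1242 - 579) + 2902 = 663 + 2902 = 3565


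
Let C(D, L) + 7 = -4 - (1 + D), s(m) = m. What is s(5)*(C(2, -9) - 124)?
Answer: -690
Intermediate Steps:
C(D, L) = -12 - D (C(D, L) = -7 + (-4 - (1 + D)) = -7 + (-4 + (-1 - D)) = -7 + (-5 - D) = -12 - D)
s(5)*(C(2, -9) - 124) = 5*((-12 - 1*2) - 124) = 5*((-12 - 2) - 124) = 5*(-14 - 124) = 5*(-138) = -690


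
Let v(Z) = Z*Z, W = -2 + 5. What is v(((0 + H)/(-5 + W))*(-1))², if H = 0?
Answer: 0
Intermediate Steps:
W = 3
v(Z) = Z²
v(((0 + H)/(-5 + W))*(-1))² = ((((0 + 0)/(-5 + 3))*(-1))²)² = (((0/(-2))*(-1))²)² = (((0*(-½))*(-1))²)² = ((0*(-1))²)² = (0²)² = 0² = 0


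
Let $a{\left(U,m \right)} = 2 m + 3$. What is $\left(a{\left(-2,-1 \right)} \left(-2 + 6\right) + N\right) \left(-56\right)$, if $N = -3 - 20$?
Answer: $1064$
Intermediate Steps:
$a{\left(U,m \right)} = 3 + 2 m$
$N = -23$ ($N = -3 - 20 = -23$)
$\left(a{\left(-2,-1 \right)} \left(-2 + 6\right) + N\right) \left(-56\right) = \left(\left(3 + 2 \left(-1\right)\right) \left(-2 + 6\right) - 23\right) \left(-56\right) = \left(\left(3 - 2\right) 4 - 23\right) \left(-56\right) = \left(1 \cdot 4 - 23\right) \left(-56\right) = \left(4 - 23\right) \left(-56\right) = \left(-19\right) \left(-56\right) = 1064$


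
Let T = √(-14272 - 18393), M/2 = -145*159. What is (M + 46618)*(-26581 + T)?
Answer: -13503148 + 508*I*√32665 ≈ -1.3503e+7 + 91813.0*I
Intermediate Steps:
M = -46110 (M = 2*(-145*159) = 2*(-23055) = -46110)
T = I*√32665 (T = √(-32665) = I*√32665 ≈ 180.73*I)
(M + 46618)*(-26581 + T) = (-46110 + 46618)*(-26581 + I*√32665) = 508*(-26581 + I*√32665) = -13503148 + 508*I*√32665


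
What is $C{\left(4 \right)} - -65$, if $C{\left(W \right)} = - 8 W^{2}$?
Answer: $-63$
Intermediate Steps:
$C{\left(4 \right)} - -65 = - 8 \cdot 4^{2} - -65 = \left(-8\right) 16 + 65 = -128 + 65 = -63$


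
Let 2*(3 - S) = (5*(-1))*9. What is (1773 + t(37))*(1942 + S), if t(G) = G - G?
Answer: 6976755/2 ≈ 3.4884e+6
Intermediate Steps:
t(G) = 0
S = 51/2 (S = 3 - 5*(-1)*9/2 = 3 - (-5)*9/2 = 3 - ½*(-45) = 3 + 45/2 = 51/2 ≈ 25.500)
(1773 + t(37))*(1942 + S) = (1773 + 0)*(1942 + 51/2) = 1773*(3935/2) = 6976755/2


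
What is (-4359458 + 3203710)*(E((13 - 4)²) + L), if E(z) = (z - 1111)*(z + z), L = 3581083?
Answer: -3945981403804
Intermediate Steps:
E(z) = 2*z*(-1111 + z) (E(z) = (-1111 + z)*(2*z) = 2*z*(-1111 + z))
(-4359458 + 3203710)*(E((13 - 4)²) + L) = (-4359458 + 3203710)*(2*(13 - 4)²*(-1111 + (13 - 4)²) + 3581083) = -1155748*(2*9²*(-1111 + 9²) + 3581083) = -1155748*(2*81*(-1111 + 81) + 3581083) = -1155748*(2*81*(-1030) + 3581083) = -1155748*(-166860 + 3581083) = -1155748*3414223 = -3945981403804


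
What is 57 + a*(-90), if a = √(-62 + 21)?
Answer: 57 - 90*I*√41 ≈ 57.0 - 576.28*I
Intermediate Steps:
a = I*√41 (a = √(-41) = I*√41 ≈ 6.4031*I)
57 + a*(-90) = 57 + (I*√41)*(-90) = 57 - 90*I*√41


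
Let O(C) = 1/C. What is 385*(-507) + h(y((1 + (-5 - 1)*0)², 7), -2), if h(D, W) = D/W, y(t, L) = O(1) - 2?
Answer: -390389/2 ≈ -1.9519e+5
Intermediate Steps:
y(t, L) = -1 (y(t, L) = 1/1 - 2 = 1 - 2 = -1)
385*(-507) + h(y((1 + (-5 - 1)*0)², 7), -2) = 385*(-507) - 1/(-2) = -195195 - 1*(-½) = -195195 + ½ = -390389/2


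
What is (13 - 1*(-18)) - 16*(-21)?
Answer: 367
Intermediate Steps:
(13 - 1*(-18)) - 16*(-21) = (13 + 18) + 336 = 31 + 336 = 367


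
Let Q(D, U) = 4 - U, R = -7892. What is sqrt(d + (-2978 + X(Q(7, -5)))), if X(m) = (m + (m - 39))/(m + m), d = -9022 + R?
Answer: I*sqrt(716154)/6 ≈ 141.04*I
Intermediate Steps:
d = -16914 (d = -9022 - 7892 = -16914)
X(m) = (-39 + 2*m)/(2*m) (X(m) = (m + (-39 + m))/((2*m)) = (-39 + 2*m)*(1/(2*m)) = (-39 + 2*m)/(2*m))
sqrt(d + (-2978 + X(Q(7, -5)))) = sqrt(-16914 + (-2978 + (-39/2 + (4 - 1*(-5)))/(4 - 1*(-5)))) = sqrt(-16914 + (-2978 + (-39/2 + (4 + 5))/(4 + 5))) = sqrt(-16914 + (-2978 + (-39/2 + 9)/9)) = sqrt(-16914 + (-2978 + (1/9)*(-21/2))) = sqrt(-16914 + (-2978 - 7/6)) = sqrt(-16914 - 17875/6) = sqrt(-119359/6) = I*sqrt(716154)/6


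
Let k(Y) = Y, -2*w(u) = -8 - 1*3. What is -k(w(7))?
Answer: -11/2 ≈ -5.5000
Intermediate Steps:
w(u) = 11/2 (w(u) = -(-8 - 1*3)/2 = -(-8 - 3)/2 = -½*(-11) = 11/2)
-k(w(7)) = -1*11/2 = -11/2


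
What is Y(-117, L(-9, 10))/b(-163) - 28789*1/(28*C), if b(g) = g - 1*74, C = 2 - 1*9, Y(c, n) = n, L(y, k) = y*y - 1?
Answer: 6807313/46452 ≈ 146.55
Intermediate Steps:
L(y, k) = -1 + y² (L(y, k) = y² - 1 = -1 + y²)
C = -7 (C = 2 - 9 = -7)
b(g) = -74 + g (b(g) = g - 74 = -74 + g)
Y(-117, L(-9, 10))/b(-163) - 28789*1/(28*C) = (-1 + (-9)²)/(-74 - 163) - 28789/((7*4)*(-7)) = (-1 + 81)/(-237) - 28789/(28*(-7)) = 80*(-1/237) - 28789/(-196) = -80/237 - 28789*(-1/196) = -80/237 + 28789/196 = 6807313/46452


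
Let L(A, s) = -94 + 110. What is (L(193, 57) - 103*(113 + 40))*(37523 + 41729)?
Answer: -1247664236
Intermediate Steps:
L(A, s) = 16
(L(193, 57) - 103*(113 + 40))*(37523 + 41729) = (16 - 103*(113 + 40))*(37523 + 41729) = (16 - 103*153)*79252 = (16 - 15759)*79252 = -15743*79252 = -1247664236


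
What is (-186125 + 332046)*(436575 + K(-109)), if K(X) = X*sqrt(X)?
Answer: 63705460575 - 15905389*I*sqrt(109) ≈ 6.3705e+10 - 1.6606e+8*I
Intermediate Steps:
K(X) = X**(3/2)
(-186125 + 332046)*(436575 + K(-109)) = (-186125 + 332046)*(436575 + (-109)**(3/2)) = 145921*(436575 - 109*I*sqrt(109)) = 63705460575 - 15905389*I*sqrt(109)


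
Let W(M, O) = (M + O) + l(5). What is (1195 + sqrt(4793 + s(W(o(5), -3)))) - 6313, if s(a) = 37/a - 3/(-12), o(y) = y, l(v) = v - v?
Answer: -5118 + sqrt(19247)/2 ≈ -5048.6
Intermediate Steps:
l(v) = 0
W(M, O) = M + O (W(M, O) = (M + O) + 0 = M + O)
s(a) = 1/4 + 37/a (s(a) = 37/a - 3*(-1/12) = 37/a + 1/4 = 1/4 + 37/a)
(1195 + sqrt(4793 + s(W(o(5), -3)))) - 6313 = (1195 + sqrt(4793 + (148 + (5 - 3))/(4*(5 - 3)))) - 6313 = (1195 + sqrt(4793 + (1/4)*(148 + 2)/2)) - 6313 = (1195 + sqrt(4793 + (1/4)*(1/2)*150)) - 6313 = (1195 + sqrt(4793 + 75/4)) - 6313 = (1195 + sqrt(19247/4)) - 6313 = (1195 + sqrt(19247)/2) - 6313 = -5118 + sqrt(19247)/2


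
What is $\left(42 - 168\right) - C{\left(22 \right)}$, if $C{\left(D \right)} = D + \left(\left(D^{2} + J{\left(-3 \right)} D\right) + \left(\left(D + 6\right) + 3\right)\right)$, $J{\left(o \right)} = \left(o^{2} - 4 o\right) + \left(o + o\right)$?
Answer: $-993$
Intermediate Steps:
$J{\left(o \right)} = o^{2} - 2 o$ ($J{\left(o \right)} = \left(o^{2} - 4 o\right) + 2 o = o^{2} - 2 o$)
$C{\left(D \right)} = 9 + D^{2} + 17 D$ ($C{\left(D \right)} = D + \left(\left(D^{2} + - 3 \left(-2 - 3\right) D\right) + \left(\left(D + 6\right) + 3\right)\right) = D + \left(\left(D^{2} + \left(-3\right) \left(-5\right) D\right) + \left(\left(6 + D\right) + 3\right)\right) = D + \left(\left(D^{2} + 15 D\right) + \left(9 + D\right)\right) = D + \left(9 + D^{2} + 16 D\right) = 9 + D^{2} + 17 D$)
$\left(42 - 168\right) - C{\left(22 \right)} = \left(42 - 168\right) - \left(9 + 22^{2} + 17 \cdot 22\right) = -126 - \left(9 + 484 + 374\right) = -126 - 867 = -993$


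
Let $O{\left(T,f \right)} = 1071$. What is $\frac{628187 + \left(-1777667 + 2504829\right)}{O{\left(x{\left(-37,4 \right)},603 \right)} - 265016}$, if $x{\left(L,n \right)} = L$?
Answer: $- \frac{1355349}{263945} \approx -5.135$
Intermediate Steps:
$\frac{628187 + \left(-1777667 + 2504829\right)}{O{\left(x{\left(-37,4 \right)},603 \right)} - 265016} = \frac{628187 + \left(-1777667 + 2504829\right)}{1071 - 265016} = \frac{628187 + 727162}{-263945} = 1355349 \left(- \frac{1}{263945}\right) = - \frac{1355349}{263945}$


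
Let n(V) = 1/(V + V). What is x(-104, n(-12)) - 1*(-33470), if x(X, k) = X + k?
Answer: 800783/24 ≈ 33366.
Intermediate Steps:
n(V) = 1/(2*V)
x(-104, n(-12)) - 1*(-33470) = (-104 + (½)/(-12)) - 1*(-33470) = (-104 + (½)*(-1/12)) + 33470 = (-104 - 1/24) + 33470 = -2497/24 + 33470 = 800783/24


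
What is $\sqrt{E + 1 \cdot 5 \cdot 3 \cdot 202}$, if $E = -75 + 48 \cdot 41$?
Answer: $3 \sqrt{547} \approx 70.164$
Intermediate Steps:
$E = 1893$ ($E = -75 + 1968 = 1893$)
$\sqrt{E + 1 \cdot 5 \cdot 3 \cdot 202} = \sqrt{1893 + 1 \cdot 5 \cdot 3 \cdot 202} = \sqrt{1893 + 5 \cdot 3 \cdot 202} = \sqrt{1893 + 15 \cdot 202} = \sqrt{1893 + 3030} = \sqrt{4923} = 3 \sqrt{547}$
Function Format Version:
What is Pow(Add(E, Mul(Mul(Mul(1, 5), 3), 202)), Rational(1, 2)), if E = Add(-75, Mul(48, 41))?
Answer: Mul(3, Pow(547, Rational(1, 2))) ≈ 70.164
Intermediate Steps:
E = 1893 (E = Add(-75, 1968) = 1893)
Pow(Add(E, Mul(Mul(Mul(1, 5), 3), 202)), Rational(1, 2)) = Pow(Add(1893, Mul(Mul(Mul(1, 5), 3), 202)), Rational(1, 2)) = Pow(Add(1893, Mul(Mul(5, 3), 202)), Rational(1, 2)) = Pow(Add(1893, Mul(15, 202)), Rational(1, 2)) = Pow(Add(1893, 3030), Rational(1, 2)) = Pow(4923, Rational(1, 2)) = Mul(3, Pow(547, Rational(1, 2)))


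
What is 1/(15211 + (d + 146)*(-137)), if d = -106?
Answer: 1/9731 ≈ 0.00010276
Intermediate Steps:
1/(15211 + (d + 146)*(-137)) = 1/(15211 + (-106 + 146)*(-137)) = 1/(15211 + 40*(-137)) = 1/(15211 - 5480) = 1/9731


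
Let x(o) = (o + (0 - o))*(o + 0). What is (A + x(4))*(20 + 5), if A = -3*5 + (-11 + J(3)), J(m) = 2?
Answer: -600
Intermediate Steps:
x(o) = 0 (x(o) = (o - o)*o = 0*o = 0)
A = -24 (A = -3*5 + (-11 + 2) = -15 - 9 = -24)
(A + x(4))*(20 + 5) = (-24 + 0)*(20 + 5) = -24*25 = -600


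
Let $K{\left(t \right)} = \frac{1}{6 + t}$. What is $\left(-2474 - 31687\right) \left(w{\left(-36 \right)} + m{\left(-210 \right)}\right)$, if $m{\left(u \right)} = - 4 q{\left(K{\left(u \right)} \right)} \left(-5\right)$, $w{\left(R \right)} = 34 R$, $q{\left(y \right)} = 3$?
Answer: $39763404$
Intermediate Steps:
$m{\left(u \right)} = 60$ ($m{\left(u \right)} = \left(-4\right) 3 \left(-5\right) = \left(-12\right) \left(-5\right) = 60$)
$\left(-2474 - 31687\right) \left(w{\left(-36 \right)} + m{\left(-210 \right)}\right) = \left(-2474 - 31687\right) \left(34 \left(-36\right) + 60\right) = - 34161 \left(-1224 + 60\right) = \left(-34161\right) \left(-1164\right) = 39763404$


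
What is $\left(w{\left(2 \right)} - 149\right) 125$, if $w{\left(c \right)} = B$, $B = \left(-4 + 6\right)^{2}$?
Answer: $-18125$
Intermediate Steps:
$B = 4$ ($B = 2^{2} = 4$)
$w{\left(c \right)} = 4$
$\left(w{\left(2 \right)} - 149\right) 125 = \left(4 - 149\right) 125 = \left(-145\right) 125 = -18125$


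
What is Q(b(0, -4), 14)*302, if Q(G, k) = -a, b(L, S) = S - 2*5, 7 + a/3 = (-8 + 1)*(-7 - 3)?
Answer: -57078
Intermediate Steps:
a = 189 (a = -21 + 3*((-8 + 1)*(-7 - 3)) = -21 + 3*(-7*(-10)) = -21 + 3*70 = -21 + 210 = 189)
b(L, S) = -10 + S (b(L, S) = S - 10 = -10 + S)
Q(G, k) = -189 (Q(G, k) = -1*189 = -189)
Q(b(0, -4), 14)*302 = -189*302 = -57078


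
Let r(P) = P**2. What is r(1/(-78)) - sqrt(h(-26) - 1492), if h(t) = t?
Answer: 1/6084 - I*sqrt(1518) ≈ 0.00016437 - 38.962*I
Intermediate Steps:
r(1/(-78)) - sqrt(h(-26) - 1492) = (1/(-78))**2 - sqrt(-26 - 1492) = (-1/78)**2 - sqrt(-1518) = 1/6084 - I*sqrt(1518)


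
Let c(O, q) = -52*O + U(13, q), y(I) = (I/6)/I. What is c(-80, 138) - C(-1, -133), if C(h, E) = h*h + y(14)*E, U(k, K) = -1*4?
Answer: 25063/6 ≈ 4177.2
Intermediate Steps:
U(k, K) = -4
y(I) = ⅙ (y(I) = (I*(⅙))/I = (I/6)/I = ⅙)
c(O, q) = -4 - 52*O (c(O, q) = -52*O - 4 = -4 - 52*O)
C(h, E) = h² + E/6 (C(h, E) = h*h + E/6 = h² + E/6)
c(-80, 138) - C(-1, -133) = (-4 - 52*(-80)) - ((-1)² + (⅙)*(-133)) = (-4 + 4160) - (1 - 133/6) = 4156 - 1*(-127/6) = 4156 + 127/6 = 25063/6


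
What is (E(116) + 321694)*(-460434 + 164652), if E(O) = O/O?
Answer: -95151590490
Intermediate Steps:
E(O) = 1
(E(116) + 321694)*(-460434 + 164652) = (1 + 321694)*(-460434 + 164652) = 321695*(-295782) = -95151590490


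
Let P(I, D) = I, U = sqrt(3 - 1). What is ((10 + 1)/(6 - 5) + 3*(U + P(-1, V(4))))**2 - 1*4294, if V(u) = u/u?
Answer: -4212 + 48*sqrt(2) ≈ -4144.1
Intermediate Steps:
V(u) = 1
U = sqrt(2) ≈ 1.4142
((10 + 1)/(6 - 5) + 3*(U + P(-1, V(4))))**2 - 1*4294 = ((10 + 1)/(6 - 5) + 3*(sqrt(2) - 1))**2 - 1*4294 = (11/1 + 3*(-1 + sqrt(2)))**2 - 4294 = (11*1 + (-3 + 3*sqrt(2)))**2 - 4294 = (11 + (-3 + 3*sqrt(2)))**2 - 4294 = (8 + 3*sqrt(2))**2 - 4294 = -4294 + (8 + 3*sqrt(2))**2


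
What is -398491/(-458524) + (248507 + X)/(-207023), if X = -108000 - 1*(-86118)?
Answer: -21416199207/94925014052 ≈ -0.22561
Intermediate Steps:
X = -21882 (X = -108000 + 86118 = -21882)
-398491/(-458524) + (248507 + X)/(-207023) = -398491/(-458524) + (248507 - 21882)/(-207023) = -398491*(-1/458524) + 226625*(-1/207023) = 398491/458524 - 226625/207023 = -21416199207/94925014052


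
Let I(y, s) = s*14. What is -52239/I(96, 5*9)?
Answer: -17413/210 ≈ -82.919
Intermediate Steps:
I(y, s) = 14*s
-52239/I(96, 5*9) = -52239/(14*(5*9)) = -52239/(14*45) = -52239/630 = -52239*1/630 = -17413/210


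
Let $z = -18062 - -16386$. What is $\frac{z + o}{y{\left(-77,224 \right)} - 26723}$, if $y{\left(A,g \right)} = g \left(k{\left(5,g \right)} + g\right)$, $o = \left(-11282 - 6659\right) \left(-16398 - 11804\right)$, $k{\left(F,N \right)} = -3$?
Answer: $\frac{505970406}{22781} \approx 22210.0$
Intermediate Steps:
$o = 505972082$ ($o = \left(-17941\right) \left(-28202\right) = 505972082$)
$y{\left(A,g \right)} = g \left(-3 + g\right)$
$z = -1676$ ($z = -18062 + 16386 = -1676$)
$\frac{z + o}{y{\left(-77,224 \right)} - 26723} = \frac{-1676 + 505972082}{224 \left(-3 + 224\right) - 26723} = \frac{505970406}{224 \cdot 221 - 26723} = \frac{505970406}{49504 - 26723} = \frac{505970406}{22781}$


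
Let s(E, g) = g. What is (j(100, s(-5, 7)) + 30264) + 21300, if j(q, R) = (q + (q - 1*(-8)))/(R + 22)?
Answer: 1495564/29 ≈ 51571.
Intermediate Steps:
j(q, R) = (8 + 2*q)/(22 + R) (j(q, R) = (q + (q + 8))/(22 + R) = (q + (8 + q))/(22 + R) = (8 + 2*q)/(22 + R))
(j(100, s(-5, 7)) + 30264) + 21300 = (2*(4 + 100)/(22 + 7) + 30264) + 21300 = (2*104/29 + 30264) + 21300 = (2*(1/29)*104 + 30264) + 21300 = (208/29 + 30264) + 21300 = 877864/29 + 21300 = 1495564/29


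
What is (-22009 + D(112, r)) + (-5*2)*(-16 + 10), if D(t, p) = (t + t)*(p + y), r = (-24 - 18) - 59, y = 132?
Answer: -15005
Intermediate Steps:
r = -101 (r = -42 - 59 = -101)
D(t, p) = 2*t*(132 + p) (D(t, p) = (t + t)*(p + 132) = (2*t)*(132 + p) = 2*t*(132 + p))
(-22009 + D(112, r)) + (-5*2)*(-16 + 10) = (-22009 + 2*112*(132 - 101)) + (-5*2)*(-16 + 10) = (-22009 + 2*112*31) - 10*(-6) = (-22009 + 6944) + 60 = -15065 + 60 = -15005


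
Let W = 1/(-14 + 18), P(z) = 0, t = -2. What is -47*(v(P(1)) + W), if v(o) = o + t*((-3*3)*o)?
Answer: -47/4 ≈ -11.750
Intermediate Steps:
W = ¼ (W = 1/4 = ¼ ≈ 0.25000)
v(o) = 19*o (v(o) = o - 2*(-3*3)*o = o - (-18)*o = o + 18*o = 19*o)
-47*(v(P(1)) + W) = -47*(19*0 + ¼) = -47*(0 + ¼) = -47*¼ = -47/4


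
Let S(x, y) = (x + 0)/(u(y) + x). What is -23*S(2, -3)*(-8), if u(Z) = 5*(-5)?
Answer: -16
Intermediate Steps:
u(Z) = -25
S(x, y) = x/(-25 + x) (S(x, y) = (x + 0)/(-25 + x) = x/(-25 + x))
-23*S(2, -3)*(-8) = -46/(-25 + 2)*(-8) = -46/(-23)*(-8) = -46*(-1)/23*(-8) = -23*(-2/23)*(-8) = 2*(-8) = -16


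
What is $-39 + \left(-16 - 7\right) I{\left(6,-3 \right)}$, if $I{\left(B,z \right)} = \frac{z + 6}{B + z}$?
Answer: $-62$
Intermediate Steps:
$I{\left(B,z \right)} = \frac{6 + z}{B + z}$
$-39 + \left(-16 - 7\right) I{\left(6,-3 \right)} = -39 + \left(-16 - 7\right) \frac{6 - 3}{6 - 3} = -39 + \left(-16 - 7\right) \frac{1}{3} \cdot 3 = -39 - 23 \cdot \frac{1}{3} \cdot 3 = -39 - 23 = -62$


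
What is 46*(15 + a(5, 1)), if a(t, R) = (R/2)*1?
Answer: 713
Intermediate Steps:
a(t, R) = R/2 (a(t, R) = (R*(½))*1 = (R/2)*1 = R/2)
46*(15 + a(5, 1)) = 46*(15 + (½)*1) = 46*(15 + ½) = 46*(31/2) = 713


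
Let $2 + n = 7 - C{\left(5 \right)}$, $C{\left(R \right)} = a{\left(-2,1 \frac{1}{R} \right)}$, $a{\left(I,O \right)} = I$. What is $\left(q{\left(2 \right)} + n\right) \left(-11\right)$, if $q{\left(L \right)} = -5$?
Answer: $-22$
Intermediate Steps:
$C{\left(R \right)} = -2$
$n = 7$ ($n = -2 + \left(7 - -2\right) = -2 + \left(7 + 2\right) = -2 + 9 = 7$)
$\left(q{\left(2 \right)} + n\right) \left(-11\right) = \left(-5 + 7\right) \left(-11\right) = 2 \left(-11\right) = -22$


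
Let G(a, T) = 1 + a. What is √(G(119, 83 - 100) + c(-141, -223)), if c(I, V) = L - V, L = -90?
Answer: √253 ≈ 15.906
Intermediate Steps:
c(I, V) = -90 - V
√(G(119, 83 - 100) + c(-141, -223)) = √((1 + 119) + (-90 - 1*(-223))) = √(120 + (-90 + 223)) = √(120 + 133) = √253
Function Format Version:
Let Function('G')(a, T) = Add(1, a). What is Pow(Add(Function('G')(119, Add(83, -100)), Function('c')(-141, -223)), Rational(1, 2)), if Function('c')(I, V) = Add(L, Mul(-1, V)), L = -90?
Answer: Pow(253, Rational(1, 2)) ≈ 15.906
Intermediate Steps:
Function('c')(I, V) = Add(-90, Mul(-1, V))
Pow(Add(Function('G')(119, Add(83, -100)), Function('c')(-141, -223)), Rational(1, 2)) = Pow(Add(Add(1, 119), Add(-90, Mul(-1, -223))), Rational(1, 2)) = Pow(Add(120, Add(-90, 223)), Rational(1, 2)) = Pow(Add(120, 133), Rational(1, 2)) = Pow(253, Rational(1, 2))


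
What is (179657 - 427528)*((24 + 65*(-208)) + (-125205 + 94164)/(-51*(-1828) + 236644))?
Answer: 1103517615265663/329872 ≈ 3.3453e+9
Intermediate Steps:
(179657 - 427528)*((24 + 65*(-208)) + (-125205 + 94164)/(-51*(-1828) + 236644)) = -247871*((24 - 13520) - 31041/(93228 + 236644)) = -247871*(-13496 - 31041/329872) = -247871*(-4451983553/329872) = 1103517615265663/329872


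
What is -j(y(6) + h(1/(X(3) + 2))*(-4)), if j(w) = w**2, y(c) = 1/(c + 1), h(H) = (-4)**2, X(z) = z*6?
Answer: -199809/49 ≈ -4077.7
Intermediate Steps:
X(z) = 6*z
h(H) = 16
y(c) = 1/(1 + c)
-j(y(6) + h(1/(X(3) + 2))*(-4)) = -(1/(1 + 6) + 16*(-4))**2 = -(1/7 - 64)**2 = -(-447/7)**2 = -1*199809/49 = -199809/49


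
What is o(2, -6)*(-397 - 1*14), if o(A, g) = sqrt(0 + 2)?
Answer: -411*sqrt(2) ≈ -581.24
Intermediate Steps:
o(A, g) = sqrt(2)
o(2, -6)*(-397 - 1*14) = sqrt(2)*(-397 - 1*14) = sqrt(2)*(-397 - 14) = sqrt(2)*(-411) = -411*sqrt(2)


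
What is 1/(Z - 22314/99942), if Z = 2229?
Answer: 16657/37124734 ≈ 0.00044868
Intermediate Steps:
1/(Z - 22314/99942) = 1/(2229 - 22314/99942) = 1/(2229 - 22314*1/99942) = 1/(2229 - 3719/16657) = 1/(37124734/16657) = 16657/37124734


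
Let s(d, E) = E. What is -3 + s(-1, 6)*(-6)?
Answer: -39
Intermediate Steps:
-3 + s(-1, 6)*(-6) = -3 + 6*(-6) = -3 - 36 = -39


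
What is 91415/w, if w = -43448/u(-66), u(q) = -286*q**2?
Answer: 14235783705/5431 ≈ 2.6212e+6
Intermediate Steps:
w = 5431/155727 (w = -43448/((-286*(-66)**2)) = -43448/((-286*4356)) = -43448/(-1245816) = -43448*(-1/1245816) = 5431/155727 ≈ 0.034875)
91415/w = 91415/(5431/155727) = 91415*(155727/5431) = 14235783705/5431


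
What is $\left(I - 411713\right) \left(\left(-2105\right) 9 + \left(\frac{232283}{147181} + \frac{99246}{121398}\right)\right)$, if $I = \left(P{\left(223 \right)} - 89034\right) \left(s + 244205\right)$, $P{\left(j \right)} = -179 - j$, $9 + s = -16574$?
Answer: $\frac{1148383919368149702960625}{2977913173} \approx 3.8563 \cdot 10^{14}$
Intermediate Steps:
$s = -16583$ ($s = -9 - 16574 = -16583$)
$I = -20357601192$ ($I = \left(\left(-179 - 223\right) - 89034\right) \left(-16583 + 244205\right) = \left(\left(-179 - 223\right) - 89034\right) 227622 = \left(-402 - 89034\right) 227622 = \left(-89436\right) 227622 = -20357601192$)
$\left(I - 411713\right) \left(\left(-2105\right) 9 + \left(\frac{232283}{147181} + \frac{99246}{121398}\right)\right) = \left(-20357601192 - 411713\right) \left(\left(-2105\right) 9 + \left(\frac{232283}{147181} + \frac{99246}{121398}\right)\right) = - 20358012905 \left(-18945 + \left(232283 \cdot \frac{1}{147181} + 99246 \cdot \frac{1}{121398}\right)\right) = - 20358012905 \left(-18945 + \left(\frac{232283}{147181} + \frac{16541}{20233}\right)\right) = - 20358012905 \left(-18945 + \frac{7134302860}{2977913173}\right) = \left(-20358012905\right) \left(- \frac{56409430759625}{2977913173}\right) = \frac{1148383919368149702960625}{2977913173}$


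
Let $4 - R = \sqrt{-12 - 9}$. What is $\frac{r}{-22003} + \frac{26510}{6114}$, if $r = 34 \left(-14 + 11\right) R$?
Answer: $\frac{292897021}{67263171} - \frac{102 i \sqrt{21}}{22003} \approx 4.3545 - 0.021244 i$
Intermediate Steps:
$R = 4 - i \sqrt{21}$ ($R = 4 - \sqrt{-12 - 9} = 4 - \sqrt{-21} = 4 - i \sqrt{21} \approx 4.0 - 4.5826 i$)
$r = -408 + 102 i \sqrt{21}$ ($r = 34 \left(-14 + 11\right) \left(4 - i \sqrt{21}\right) = 34 \left(-3\right) \left(4 - i \sqrt{21}\right) = - 102 \left(4 - i \sqrt{21}\right) = -408 + 102 i \sqrt{21} \approx -408.0 + 467.42 i$)
$\frac{r}{-22003} + \frac{26510}{6114} = \frac{-408 + 102 i \sqrt{21}}{-22003} + \frac{26510}{6114} = \left(-408 + 102 i \sqrt{21}\right) \left(- \frac{1}{22003}\right) + 26510 \cdot \frac{1}{6114} = \left(\frac{408}{22003} - \frac{102 i \sqrt{21}}{22003}\right) + \frac{13255}{3057} = \frac{292897021}{67263171} - \frac{102 i \sqrt{21}}{22003}$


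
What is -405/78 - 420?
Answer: -11055/26 ≈ -425.19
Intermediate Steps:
-405/78 - 420 = -405*1/78 - 420 = -135/26 - 420 = -11055/26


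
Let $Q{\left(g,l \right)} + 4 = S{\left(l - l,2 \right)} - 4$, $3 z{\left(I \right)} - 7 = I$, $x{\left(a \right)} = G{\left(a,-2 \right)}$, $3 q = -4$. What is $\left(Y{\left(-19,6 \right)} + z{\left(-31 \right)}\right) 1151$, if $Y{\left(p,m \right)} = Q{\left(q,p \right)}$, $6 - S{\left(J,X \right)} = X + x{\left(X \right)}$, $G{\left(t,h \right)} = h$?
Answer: $-11510$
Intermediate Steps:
$q = - \frac{4}{3}$ ($q = \frac{1}{3} \left(-4\right) = - \frac{4}{3} \approx -1.3333$)
$x{\left(a \right)} = -2$
$z{\left(I \right)} = \frac{7}{3} + \frac{I}{3}$
$S{\left(J,X \right)} = 8 - X$ ($S{\left(J,X \right)} = 6 - \left(X - 2\right) = 6 - \left(-2 + X\right) = 8 - X$)
$Q{\left(g,l \right)} = -2$ ($Q{\left(g,l \right)} = -4 + \left(\left(8 - 2\right) - 4\right) = -4 + \left(6 - 4\right) = -4 + 2 = -2$)
$Y{\left(p,m \right)} = -2$
$\left(Y{\left(-19,6 \right)} + z{\left(-31 \right)}\right) 1151 = \left(-2 + \left(\frac{7}{3} + \frac{1}{3} \left(-31\right)\right)\right) 1151 = \left(-2 + \left(\frac{7}{3} - \frac{31}{3}\right)\right) 1151 = \left(-2 - 8\right) 1151 = \left(-10\right) 1151 = -11510$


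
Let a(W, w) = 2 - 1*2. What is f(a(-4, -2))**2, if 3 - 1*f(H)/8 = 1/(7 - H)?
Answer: 25600/49 ≈ 522.45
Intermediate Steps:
a(W, w) = 0 (a(W, w) = 2 - 2 = 0)
f(H) = 24 - 8/(7 - H)
f(a(-4, -2))**2 = (8*(-20 + 3*0)/(-7 + 0))**2 = (8*(-20 + 0)/(-7))**2 = (8*(-1/7)*(-20))**2 = (160/7)**2 = 25600/49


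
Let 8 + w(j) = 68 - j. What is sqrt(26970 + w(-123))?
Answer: 3*sqrt(3017) ≈ 164.78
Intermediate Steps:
w(j) = 60 - j (w(j) = -8 + (68 - j) = 60 - j)
sqrt(26970 + w(-123)) = sqrt(26970 + (60 - 1*(-123))) = sqrt(26970 + (60 + 123)) = sqrt(26970 + 183) = sqrt(27153) = 3*sqrt(3017)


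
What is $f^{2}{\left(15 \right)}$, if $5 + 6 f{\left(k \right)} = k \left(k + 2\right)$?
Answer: $\frac{15625}{9} \approx 1736.1$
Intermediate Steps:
$f{\left(k \right)} = - \frac{5}{6} + \frac{k \left(2 + k\right)}{6}$ ($f{\left(k \right)} = - \frac{5}{6} + \frac{k \left(k + 2\right)}{6} = - \frac{5}{6} + \frac{k \left(2 + k\right)}{6}$)
$f^{2}{\left(15 \right)} = \left(- \frac{5}{6} + \frac{1}{3} \cdot 15 + \frac{15^{2}}{6}\right)^{2} = \left(- \frac{5}{6} + 5 + \frac{1}{6} \cdot 225\right)^{2} = \left(- \frac{5}{6} + 5 + \frac{75}{2}\right)^{2} = \left(\frac{125}{3}\right)^{2} = \frac{15625}{9}$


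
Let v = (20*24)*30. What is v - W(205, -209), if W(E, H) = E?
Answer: 14195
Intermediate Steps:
v = 14400 (v = 480*30 = 14400)
v - W(205, -209) = 14400 - 1*205 = 14400 - 205 = 14195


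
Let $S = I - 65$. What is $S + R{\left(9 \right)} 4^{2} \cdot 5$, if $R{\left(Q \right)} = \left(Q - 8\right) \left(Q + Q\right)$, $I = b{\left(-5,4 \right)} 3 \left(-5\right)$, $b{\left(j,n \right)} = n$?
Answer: $1315$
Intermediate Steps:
$I = -60$ ($I = 4 \cdot 3 \left(-5\right) = 12 \left(-5\right) = -60$)
$R{\left(Q \right)} = 2 Q \left(-8 + Q\right)$ ($R{\left(Q \right)} = \left(-8 + Q\right) 2 Q = 2 Q \left(-8 + Q\right)$)
$S = -125$ ($S = -60 - 65 = -125$)
$S + R{\left(9 \right)} 4^{2} \cdot 5 = -125 + 2 \cdot 9 \left(-8 + 9\right) 4^{2} \cdot 5 = -125 + 2 \cdot 9 \cdot 1 \cdot 16 \cdot 5 = -125 + 18 \cdot 80 = -125 + 1440 = 1315$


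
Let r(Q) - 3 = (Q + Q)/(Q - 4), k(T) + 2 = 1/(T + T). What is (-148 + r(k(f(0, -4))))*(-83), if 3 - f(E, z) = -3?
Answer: 850667/71 ≈ 11981.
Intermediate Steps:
f(E, z) = 6 (f(E, z) = 3 - 1*(-3) = 3 + 3 = 6)
k(T) = -2 + 1/(2*T) (k(T) = -2 + 1/(T + T) = -2 + 1/(2*T))
r(Q) = 3 + 2*Q/(-4 + Q) (r(Q) = 3 + (Q + Q)/(Q - 4) = 3 + (2*Q)/(-4 + Q) = 3 + 2*Q/(-4 + Q))
(-148 + r(k(f(0, -4))))*(-83) = (-148 + (-12 + 5*(-2 + (½)/6))/(-4 + (-2 + (½)/6)))*(-83) = (-148 + (-12 + 5*(-2 + (½)*(⅙)))/(-4 + (-2 + (½)*(⅙))))*(-83) = (-148 + (-12 + 5*(-2 + 1/12))/(-4 + (-2 + 1/12)))*(-83) = (-148 + (-12 + 5*(-23/12))/(-4 - 23/12))*(-83) = (-148 + (-12 - 115/12)/(-71/12))*(-83) = (-148 - 12/71*(-259/12))*(-83) = (-148 + 259/71)*(-83) = -10249/71*(-83) = 850667/71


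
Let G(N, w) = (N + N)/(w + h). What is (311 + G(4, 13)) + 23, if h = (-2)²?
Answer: 5686/17 ≈ 334.47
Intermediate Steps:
h = 4
G(N, w) = 2*N/(4 + w) (G(N, w) = (N + N)/(w + 4) = (2*N)/(4 + w) = 2*N/(4 + w))
(311 + G(4, 13)) + 23 = (311 + 2*4/(4 + 13)) + 23 = (311 + 2*4/17) + 23 = (311 + 2*4*(1/17)) + 23 = (311 + 8/17) + 23 = 5295/17 + 23 = 5686/17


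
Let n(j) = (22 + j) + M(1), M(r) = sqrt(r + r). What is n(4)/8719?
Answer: 26/8719 + sqrt(2)/8719 ≈ 0.0031442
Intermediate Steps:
M(r) = sqrt(2)*sqrt(r) (M(r) = sqrt(2*r) = sqrt(2)*sqrt(r))
n(j) = 22 + j + sqrt(2) (n(j) = (22 + j) + sqrt(2)*sqrt(1) = (22 + j) + sqrt(2)*1 = (22 + j) + sqrt(2) = 22 + j + sqrt(2))
n(4)/8719 = (22 + 4 + sqrt(2))/8719 = (26 + sqrt(2))*(1/8719) = 26/8719 + sqrt(2)/8719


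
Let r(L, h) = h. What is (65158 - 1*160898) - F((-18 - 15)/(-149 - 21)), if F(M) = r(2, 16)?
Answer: -95756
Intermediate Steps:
F(M) = 16
(65158 - 1*160898) - F((-18 - 15)/(-149 - 21)) = (65158 - 1*160898) - 1*16 = (65158 - 160898) - 16 = -95740 - 16 = -95756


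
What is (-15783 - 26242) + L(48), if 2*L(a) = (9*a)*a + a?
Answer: -31633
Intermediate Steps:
L(a) = a/2 + 9*a**2/2 (L(a) = ((9*a)*a + a)/2 = (9*a**2 + a)/2 = (a + 9*a**2)/2 = a/2 + 9*a**2/2)
(-15783 - 26242) + L(48) = (-15783 - 26242) + (1/2)*48*(1 + 9*48) = -42025 + (1/2)*48*(1 + 432) = -42025 + (1/2)*48*433 = -42025 + 10392 = -31633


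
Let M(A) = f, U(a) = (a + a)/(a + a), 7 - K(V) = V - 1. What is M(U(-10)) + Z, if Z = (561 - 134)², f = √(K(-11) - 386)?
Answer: 182329 + I*√367 ≈ 1.8233e+5 + 19.157*I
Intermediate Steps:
K(V) = 8 - V (K(V) = 7 - (V - 1) = 7 - (-1 + V) = 7 + (1 - V) = 8 - V)
f = I*√367 (f = √((8 - 1*(-11)) - 386) = √((8 + 11) - 386) = √(19 - 386) = √(-367) = I*√367 ≈ 19.157*I)
U(a) = 1 (U(a) = (2*a)/((2*a)) = (2*a)*(1/(2*a)) = 1)
M(A) = I*√367
Z = 182329 (Z = 427² = 182329)
M(U(-10)) + Z = I*√367 + 182329 = 182329 + I*√367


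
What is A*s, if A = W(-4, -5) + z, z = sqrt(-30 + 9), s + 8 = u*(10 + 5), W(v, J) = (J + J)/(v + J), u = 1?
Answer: 70/9 + 7*I*sqrt(21) ≈ 7.7778 + 32.078*I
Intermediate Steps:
W(v, J) = 2*J/(J + v) (W(v, J) = (2*J)/(J + v) = 2*J/(J + v))
s = 7 (s = -8 + 1*(10 + 5) = -8 + 1*15 = -8 + 15 = 7)
z = I*sqrt(21) (z = sqrt(-21) = I*sqrt(21) ≈ 4.5826*I)
A = 10/9 + I*sqrt(21) (A = 2*(-5)/(-5 - 4) + I*sqrt(21) = 2*(-5)/(-9) + I*sqrt(21) = 2*(-5)*(-1/9) + I*sqrt(21) = 10/9 + I*sqrt(21) ≈ 1.1111 + 4.5826*I)
A*s = (10/9 + I*sqrt(21))*7 = 70/9 + 7*I*sqrt(21)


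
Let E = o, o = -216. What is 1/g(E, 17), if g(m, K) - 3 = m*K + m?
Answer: -1/3885 ≈ -0.00025740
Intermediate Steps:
E = -216
g(m, K) = 3 + m + K*m (g(m, K) = 3 + (m*K + m) = 3 + (K*m + m) = 3 + (m + K*m) = 3 + m + K*m)
1/g(E, 17) = 1/(3 - 216 + 17*(-216)) = 1/(3 - 216 - 3672) = 1/(-3885) = -1/3885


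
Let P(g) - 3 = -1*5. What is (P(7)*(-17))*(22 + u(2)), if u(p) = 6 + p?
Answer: 1020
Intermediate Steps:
P(g) = -2 (P(g) = 3 - 1*5 = 3 - 5 = -2)
(P(7)*(-17))*(22 + u(2)) = (-2*(-17))*(22 + (6 + 2)) = 34*(22 + 8) = 34*30 = 1020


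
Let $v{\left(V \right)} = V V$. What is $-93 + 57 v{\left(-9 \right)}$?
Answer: $4524$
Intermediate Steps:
$v{\left(V \right)} = V^{2}$
$-93 + 57 v{\left(-9 \right)} = -93 + 57 \left(-9\right)^{2} = -93 + 57 \cdot 81 = -93 + 4617 = 4524$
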